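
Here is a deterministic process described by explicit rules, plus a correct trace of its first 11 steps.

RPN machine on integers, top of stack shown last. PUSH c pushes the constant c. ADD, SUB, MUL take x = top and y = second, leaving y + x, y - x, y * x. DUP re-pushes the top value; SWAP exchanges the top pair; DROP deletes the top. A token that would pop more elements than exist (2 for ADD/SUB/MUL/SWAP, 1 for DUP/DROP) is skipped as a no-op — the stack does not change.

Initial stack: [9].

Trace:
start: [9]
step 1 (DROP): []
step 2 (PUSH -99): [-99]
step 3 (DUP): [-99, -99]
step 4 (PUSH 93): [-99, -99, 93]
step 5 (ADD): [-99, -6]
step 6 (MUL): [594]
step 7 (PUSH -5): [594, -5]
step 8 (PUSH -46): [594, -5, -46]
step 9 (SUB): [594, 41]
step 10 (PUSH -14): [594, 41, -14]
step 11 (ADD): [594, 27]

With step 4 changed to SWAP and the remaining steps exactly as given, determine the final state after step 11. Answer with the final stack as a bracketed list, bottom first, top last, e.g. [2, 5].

(re-executing from step 4 with the substitution; state before step 4: [-99, -99])
step 4 (SWAP): [-99, -99]
step 5 (ADD): [-198]
step 6 (MUL): [-198]
step 7 (PUSH -5): [-198, -5]
step 8 (PUSH -46): [-198, -5, -46]
step 9 (SUB): [-198, 41]
step 10 (PUSH -14): [-198, 41, -14]
step 11 (ADD): [-198, 27]

[-198, 27]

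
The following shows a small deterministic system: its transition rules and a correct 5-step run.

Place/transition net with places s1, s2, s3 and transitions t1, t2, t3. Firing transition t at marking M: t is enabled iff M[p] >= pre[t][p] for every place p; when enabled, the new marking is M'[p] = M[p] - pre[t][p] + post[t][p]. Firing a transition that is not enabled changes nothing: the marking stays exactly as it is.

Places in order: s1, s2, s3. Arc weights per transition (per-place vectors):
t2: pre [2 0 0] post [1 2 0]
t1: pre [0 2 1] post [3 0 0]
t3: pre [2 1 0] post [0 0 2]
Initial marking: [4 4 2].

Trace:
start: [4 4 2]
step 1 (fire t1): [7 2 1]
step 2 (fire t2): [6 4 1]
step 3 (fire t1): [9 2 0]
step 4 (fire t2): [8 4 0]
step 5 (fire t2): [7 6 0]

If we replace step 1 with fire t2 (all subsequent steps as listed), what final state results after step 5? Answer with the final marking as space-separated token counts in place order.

3 10 1

(re-executing from step 1 with the substitution; state before step 1: [4 4 2])
step 1 (fire t2): [3 6 2]
step 2 (fire t2): [2 8 2]
step 3 (fire t1): [5 6 1]
step 4 (fire t2): [4 8 1]
step 5 (fire t2): [3 10 1]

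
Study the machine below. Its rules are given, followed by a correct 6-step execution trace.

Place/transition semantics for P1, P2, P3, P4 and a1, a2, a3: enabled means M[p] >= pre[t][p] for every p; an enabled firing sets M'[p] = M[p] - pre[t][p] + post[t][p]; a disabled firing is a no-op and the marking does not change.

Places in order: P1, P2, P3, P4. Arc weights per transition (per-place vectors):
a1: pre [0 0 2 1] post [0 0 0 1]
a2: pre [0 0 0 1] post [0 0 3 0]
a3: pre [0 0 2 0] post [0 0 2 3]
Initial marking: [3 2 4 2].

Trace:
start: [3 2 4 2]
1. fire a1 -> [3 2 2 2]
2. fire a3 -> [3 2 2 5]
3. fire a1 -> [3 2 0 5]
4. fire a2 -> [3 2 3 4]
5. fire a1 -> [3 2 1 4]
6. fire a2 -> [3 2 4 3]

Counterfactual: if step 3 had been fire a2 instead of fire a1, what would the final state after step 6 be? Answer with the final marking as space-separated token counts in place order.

(re-executing from step 3 with the substitution; state before step 3: [3 2 2 5])
3. fire a2 -> [3 2 5 4]
4. fire a2 -> [3 2 8 3]
5. fire a1 -> [3 2 6 3]
6. fire a2 -> [3 2 9 2]

3 2 9 2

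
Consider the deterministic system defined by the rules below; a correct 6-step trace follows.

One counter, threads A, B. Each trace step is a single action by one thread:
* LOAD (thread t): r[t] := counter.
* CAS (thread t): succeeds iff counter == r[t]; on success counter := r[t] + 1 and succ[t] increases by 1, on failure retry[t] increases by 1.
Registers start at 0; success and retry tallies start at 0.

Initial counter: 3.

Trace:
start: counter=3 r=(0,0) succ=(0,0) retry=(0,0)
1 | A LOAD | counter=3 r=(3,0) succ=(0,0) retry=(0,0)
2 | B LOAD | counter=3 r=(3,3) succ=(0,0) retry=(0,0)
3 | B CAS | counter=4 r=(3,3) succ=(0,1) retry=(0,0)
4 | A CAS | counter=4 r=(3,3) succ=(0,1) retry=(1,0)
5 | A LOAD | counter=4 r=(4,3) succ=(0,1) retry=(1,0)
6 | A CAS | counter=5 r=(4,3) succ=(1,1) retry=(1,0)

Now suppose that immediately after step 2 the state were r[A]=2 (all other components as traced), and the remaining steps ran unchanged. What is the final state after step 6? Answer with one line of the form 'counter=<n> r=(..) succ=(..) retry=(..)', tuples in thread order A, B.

counter=5 r=(4,3) succ=(1,1) retry=(1,0)

state after step 2 := counter=3 r=(2,3) succ=(0,0) retry=(0,0)
3 | B CAS | counter=4 r=(2,3) succ=(0,1) retry=(0,0)
4 | A CAS | counter=4 r=(2,3) succ=(0,1) retry=(1,0)
5 | A LOAD | counter=4 r=(4,3) succ=(0,1) retry=(1,0)
6 | A CAS | counter=5 r=(4,3) succ=(1,1) retry=(1,0)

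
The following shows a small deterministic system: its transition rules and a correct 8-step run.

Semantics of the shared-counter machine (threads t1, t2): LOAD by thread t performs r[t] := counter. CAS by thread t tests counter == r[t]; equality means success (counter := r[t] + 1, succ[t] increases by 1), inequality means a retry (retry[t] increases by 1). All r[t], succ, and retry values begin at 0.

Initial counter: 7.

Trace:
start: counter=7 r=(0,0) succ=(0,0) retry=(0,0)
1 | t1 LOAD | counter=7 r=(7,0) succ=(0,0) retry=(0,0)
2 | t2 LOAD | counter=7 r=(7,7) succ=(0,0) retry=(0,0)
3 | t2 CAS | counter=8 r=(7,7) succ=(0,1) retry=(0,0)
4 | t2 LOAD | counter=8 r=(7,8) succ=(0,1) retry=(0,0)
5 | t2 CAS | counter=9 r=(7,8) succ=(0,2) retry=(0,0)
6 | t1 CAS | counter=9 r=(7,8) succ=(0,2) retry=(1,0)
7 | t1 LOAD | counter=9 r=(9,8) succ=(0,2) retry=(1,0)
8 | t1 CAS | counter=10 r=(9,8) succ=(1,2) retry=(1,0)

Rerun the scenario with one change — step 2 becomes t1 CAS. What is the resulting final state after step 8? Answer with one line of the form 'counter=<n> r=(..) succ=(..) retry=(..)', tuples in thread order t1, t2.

(re-executing from step 2 with the substitution; state before step 2: counter=7 r=(7,0) succ=(0,0) retry=(0,0))
2 | t1 CAS | counter=8 r=(7,0) succ=(1,0) retry=(0,0)
3 | t2 CAS | counter=8 r=(7,0) succ=(1,0) retry=(0,1)
4 | t2 LOAD | counter=8 r=(7,8) succ=(1,0) retry=(0,1)
5 | t2 CAS | counter=9 r=(7,8) succ=(1,1) retry=(0,1)
6 | t1 CAS | counter=9 r=(7,8) succ=(1,1) retry=(1,1)
7 | t1 LOAD | counter=9 r=(9,8) succ=(1,1) retry=(1,1)
8 | t1 CAS | counter=10 r=(9,8) succ=(2,1) retry=(1,1)

counter=10 r=(9,8) succ=(2,1) retry=(1,1)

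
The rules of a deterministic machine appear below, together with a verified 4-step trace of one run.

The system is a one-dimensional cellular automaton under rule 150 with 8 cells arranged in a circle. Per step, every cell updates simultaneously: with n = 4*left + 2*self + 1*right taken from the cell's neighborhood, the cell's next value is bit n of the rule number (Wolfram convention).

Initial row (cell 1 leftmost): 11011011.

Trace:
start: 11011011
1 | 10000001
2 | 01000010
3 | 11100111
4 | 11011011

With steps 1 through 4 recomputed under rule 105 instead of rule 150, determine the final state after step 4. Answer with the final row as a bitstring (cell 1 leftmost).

11011011

(re-executing steps 1..4 under rule 105; state before step 1: 11011011)
1 | 01111110
2 | 01000010
3 | 00011000
4 | 11011011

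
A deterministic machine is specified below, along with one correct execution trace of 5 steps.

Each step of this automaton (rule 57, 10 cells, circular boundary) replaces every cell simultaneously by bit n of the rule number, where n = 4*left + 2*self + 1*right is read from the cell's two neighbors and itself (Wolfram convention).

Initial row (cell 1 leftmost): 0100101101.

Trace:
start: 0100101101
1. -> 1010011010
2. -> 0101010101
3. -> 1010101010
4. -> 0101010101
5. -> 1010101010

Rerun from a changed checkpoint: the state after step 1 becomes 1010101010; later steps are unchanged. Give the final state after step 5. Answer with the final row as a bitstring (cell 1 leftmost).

1010101010

state after step 1 := 1010101010
2. -> 0101010101
3. -> 1010101010
4. -> 0101010101
5. -> 1010101010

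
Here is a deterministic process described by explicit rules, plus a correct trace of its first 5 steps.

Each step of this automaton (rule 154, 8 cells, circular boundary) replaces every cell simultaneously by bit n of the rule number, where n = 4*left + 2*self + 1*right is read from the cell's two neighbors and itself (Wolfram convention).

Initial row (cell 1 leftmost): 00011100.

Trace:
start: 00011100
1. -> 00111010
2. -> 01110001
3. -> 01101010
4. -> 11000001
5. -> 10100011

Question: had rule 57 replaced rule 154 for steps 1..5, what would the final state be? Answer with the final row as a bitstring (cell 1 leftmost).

(re-executing steps 1..5 under rule 57; state before step 1: 00011100)
1. -> 11010011
2. -> 00101010
3. -> 10010101
4. -> 01001011
5. -> 10100110

10100110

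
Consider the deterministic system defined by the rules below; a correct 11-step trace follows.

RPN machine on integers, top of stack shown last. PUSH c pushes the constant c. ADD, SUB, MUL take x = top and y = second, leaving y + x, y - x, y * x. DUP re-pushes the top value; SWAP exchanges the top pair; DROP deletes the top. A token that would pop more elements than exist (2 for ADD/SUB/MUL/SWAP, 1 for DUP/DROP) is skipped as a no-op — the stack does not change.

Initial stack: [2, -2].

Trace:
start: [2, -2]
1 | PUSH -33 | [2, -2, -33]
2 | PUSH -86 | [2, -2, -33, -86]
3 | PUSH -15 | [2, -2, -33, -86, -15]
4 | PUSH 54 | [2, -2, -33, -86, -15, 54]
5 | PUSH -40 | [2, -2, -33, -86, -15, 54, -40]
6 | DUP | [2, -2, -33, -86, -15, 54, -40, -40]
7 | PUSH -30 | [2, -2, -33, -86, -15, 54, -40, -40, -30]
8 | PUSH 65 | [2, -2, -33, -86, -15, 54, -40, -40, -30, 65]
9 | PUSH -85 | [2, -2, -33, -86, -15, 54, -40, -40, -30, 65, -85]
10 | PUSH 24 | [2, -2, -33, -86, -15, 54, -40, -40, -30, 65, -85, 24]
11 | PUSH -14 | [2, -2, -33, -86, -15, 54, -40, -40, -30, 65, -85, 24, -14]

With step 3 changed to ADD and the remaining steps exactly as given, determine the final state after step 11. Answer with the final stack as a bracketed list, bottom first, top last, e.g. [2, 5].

(re-executing from step 3 with the substitution; state before step 3: [2, -2, -33, -86])
3 | ADD | [2, -2, -119]
4 | PUSH 54 | [2, -2, -119, 54]
5 | PUSH -40 | [2, -2, -119, 54, -40]
6 | DUP | [2, -2, -119, 54, -40, -40]
7 | PUSH -30 | [2, -2, -119, 54, -40, -40, -30]
8 | PUSH 65 | [2, -2, -119, 54, -40, -40, -30, 65]
9 | PUSH -85 | [2, -2, -119, 54, -40, -40, -30, 65, -85]
10 | PUSH 24 | [2, -2, -119, 54, -40, -40, -30, 65, -85, 24]
11 | PUSH -14 | [2, -2, -119, 54, -40, -40, -30, 65, -85, 24, -14]

[2, -2, -119, 54, -40, -40, -30, 65, -85, 24, -14]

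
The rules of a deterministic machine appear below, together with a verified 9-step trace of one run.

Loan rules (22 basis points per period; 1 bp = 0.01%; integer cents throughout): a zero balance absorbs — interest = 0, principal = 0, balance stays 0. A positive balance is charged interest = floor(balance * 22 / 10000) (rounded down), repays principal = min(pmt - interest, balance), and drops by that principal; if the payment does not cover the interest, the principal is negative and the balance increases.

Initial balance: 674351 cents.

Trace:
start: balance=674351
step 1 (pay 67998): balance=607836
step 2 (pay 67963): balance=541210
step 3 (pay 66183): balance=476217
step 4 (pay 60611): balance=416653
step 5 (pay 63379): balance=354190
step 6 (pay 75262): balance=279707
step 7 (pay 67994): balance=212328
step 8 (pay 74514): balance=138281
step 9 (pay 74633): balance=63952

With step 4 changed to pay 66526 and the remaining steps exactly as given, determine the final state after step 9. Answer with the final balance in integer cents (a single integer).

57972

(re-executing from step 4 with the substitution; state before step 4: balance=476217)
step 4 (pay 66526): balance=410738
step 5 (pay 63379): balance=348262
step 6 (pay 75262): balance=273766
step 7 (pay 67994): balance=206374
step 8 (pay 74514): balance=132314
step 9 (pay 74633): balance=57972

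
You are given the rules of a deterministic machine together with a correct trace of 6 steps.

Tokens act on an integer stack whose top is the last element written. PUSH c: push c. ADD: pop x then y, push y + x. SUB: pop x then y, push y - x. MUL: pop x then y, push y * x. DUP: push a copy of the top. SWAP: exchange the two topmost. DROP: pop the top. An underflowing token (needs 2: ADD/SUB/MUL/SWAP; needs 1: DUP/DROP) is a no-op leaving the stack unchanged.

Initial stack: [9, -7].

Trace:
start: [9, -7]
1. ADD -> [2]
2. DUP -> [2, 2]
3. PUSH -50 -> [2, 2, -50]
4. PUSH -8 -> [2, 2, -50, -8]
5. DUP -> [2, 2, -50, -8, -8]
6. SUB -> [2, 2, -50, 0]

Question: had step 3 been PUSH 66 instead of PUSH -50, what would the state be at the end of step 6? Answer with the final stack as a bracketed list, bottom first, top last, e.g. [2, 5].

(re-executing from step 3 with the substitution; state before step 3: [2, 2])
3. PUSH 66 -> [2, 2, 66]
4. PUSH -8 -> [2, 2, 66, -8]
5. DUP -> [2, 2, 66, -8, -8]
6. SUB -> [2, 2, 66, 0]

[2, 2, 66, 0]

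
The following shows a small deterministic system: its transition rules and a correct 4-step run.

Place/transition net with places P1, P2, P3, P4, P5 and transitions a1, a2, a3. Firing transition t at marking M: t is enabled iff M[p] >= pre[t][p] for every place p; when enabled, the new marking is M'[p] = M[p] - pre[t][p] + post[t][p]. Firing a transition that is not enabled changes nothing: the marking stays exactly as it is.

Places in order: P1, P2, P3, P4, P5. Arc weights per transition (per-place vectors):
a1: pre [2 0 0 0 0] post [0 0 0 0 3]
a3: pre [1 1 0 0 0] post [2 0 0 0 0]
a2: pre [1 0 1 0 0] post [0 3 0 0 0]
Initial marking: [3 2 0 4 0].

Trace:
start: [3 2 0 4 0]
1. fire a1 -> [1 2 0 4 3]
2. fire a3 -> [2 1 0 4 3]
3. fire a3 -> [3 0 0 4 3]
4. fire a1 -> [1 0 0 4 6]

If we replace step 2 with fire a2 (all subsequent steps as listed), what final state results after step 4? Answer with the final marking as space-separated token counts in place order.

0 1 0 4 6

(re-executing from step 2 with the substitution; state before step 2: [1 2 0 4 3])
2. fire a2 -> [1 2 0 4 3]
3. fire a3 -> [2 1 0 4 3]
4. fire a1 -> [0 1 0 4 6]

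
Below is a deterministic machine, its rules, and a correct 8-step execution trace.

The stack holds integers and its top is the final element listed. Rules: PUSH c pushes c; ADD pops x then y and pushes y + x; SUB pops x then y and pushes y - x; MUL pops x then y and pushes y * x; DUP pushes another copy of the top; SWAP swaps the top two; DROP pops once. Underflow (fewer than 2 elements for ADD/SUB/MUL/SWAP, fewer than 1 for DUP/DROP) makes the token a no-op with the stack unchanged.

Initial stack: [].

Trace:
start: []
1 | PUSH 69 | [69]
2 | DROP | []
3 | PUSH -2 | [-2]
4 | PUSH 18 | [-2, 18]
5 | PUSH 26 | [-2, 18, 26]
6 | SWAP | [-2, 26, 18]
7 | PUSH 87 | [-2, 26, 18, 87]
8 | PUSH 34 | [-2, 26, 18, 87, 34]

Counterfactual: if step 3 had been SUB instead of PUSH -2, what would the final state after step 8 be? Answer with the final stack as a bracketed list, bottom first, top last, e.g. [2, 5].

(re-executing from step 3 with the substitution; state before step 3: [])
3 | SUB | []
4 | PUSH 18 | [18]
5 | PUSH 26 | [18, 26]
6 | SWAP | [26, 18]
7 | PUSH 87 | [26, 18, 87]
8 | PUSH 34 | [26, 18, 87, 34]

[26, 18, 87, 34]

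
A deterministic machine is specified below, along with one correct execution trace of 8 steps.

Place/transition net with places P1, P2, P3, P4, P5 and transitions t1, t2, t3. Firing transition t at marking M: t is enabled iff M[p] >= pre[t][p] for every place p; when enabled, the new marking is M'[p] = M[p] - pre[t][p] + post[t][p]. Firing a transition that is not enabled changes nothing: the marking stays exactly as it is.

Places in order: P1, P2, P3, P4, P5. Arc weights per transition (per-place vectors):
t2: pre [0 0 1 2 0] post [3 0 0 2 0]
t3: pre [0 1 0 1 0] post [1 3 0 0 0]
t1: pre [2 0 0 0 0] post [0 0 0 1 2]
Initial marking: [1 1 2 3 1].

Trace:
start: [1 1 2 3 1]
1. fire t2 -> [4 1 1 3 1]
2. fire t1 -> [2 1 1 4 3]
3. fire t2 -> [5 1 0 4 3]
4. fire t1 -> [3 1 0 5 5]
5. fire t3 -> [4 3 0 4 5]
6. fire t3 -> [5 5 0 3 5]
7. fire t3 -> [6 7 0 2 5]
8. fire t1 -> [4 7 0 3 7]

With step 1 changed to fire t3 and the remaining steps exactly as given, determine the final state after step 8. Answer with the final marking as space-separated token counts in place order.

2 9 1 2 7

(re-executing from step 1 with the substitution; state before step 1: [1 1 2 3 1])
1. fire t3 -> [2 3 2 2 1]
2. fire t1 -> [0 3 2 3 3]
3. fire t2 -> [3 3 1 3 3]
4. fire t1 -> [1 3 1 4 5]
5. fire t3 -> [2 5 1 3 5]
6. fire t3 -> [3 7 1 2 5]
7. fire t3 -> [4 9 1 1 5]
8. fire t1 -> [2 9 1 2 7]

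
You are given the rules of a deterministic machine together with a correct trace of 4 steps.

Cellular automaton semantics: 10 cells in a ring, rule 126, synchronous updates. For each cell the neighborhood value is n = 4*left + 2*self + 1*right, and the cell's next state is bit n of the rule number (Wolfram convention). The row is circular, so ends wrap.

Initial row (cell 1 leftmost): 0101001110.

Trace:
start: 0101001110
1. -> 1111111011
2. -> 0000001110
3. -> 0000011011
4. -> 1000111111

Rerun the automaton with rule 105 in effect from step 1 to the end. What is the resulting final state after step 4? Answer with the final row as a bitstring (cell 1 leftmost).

(re-executing steps 1..4 under rule 105; state before step 1: 0101001110)
1. -> 0010001010
2. -> 1000100100
3. -> 0010000000
4. -> 1000111111

1000111111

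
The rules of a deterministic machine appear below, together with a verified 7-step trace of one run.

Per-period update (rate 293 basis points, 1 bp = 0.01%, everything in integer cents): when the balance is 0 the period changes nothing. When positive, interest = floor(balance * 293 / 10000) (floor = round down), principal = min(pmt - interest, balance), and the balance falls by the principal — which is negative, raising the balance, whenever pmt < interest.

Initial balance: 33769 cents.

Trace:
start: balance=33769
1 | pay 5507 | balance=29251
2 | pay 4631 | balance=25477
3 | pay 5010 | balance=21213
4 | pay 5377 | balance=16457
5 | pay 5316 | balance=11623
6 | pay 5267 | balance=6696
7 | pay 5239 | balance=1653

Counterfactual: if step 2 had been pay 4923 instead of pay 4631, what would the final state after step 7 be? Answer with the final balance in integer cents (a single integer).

1315

(re-executing from step 2 with the substitution; state before step 2: balance=29251)
2 | pay 4923 | balance=25185
3 | pay 5010 | balance=20912
4 | pay 5377 | balance=16147
5 | pay 5316 | balance=11304
6 | pay 5267 | balance=6368
7 | pay 5239 | balance=1315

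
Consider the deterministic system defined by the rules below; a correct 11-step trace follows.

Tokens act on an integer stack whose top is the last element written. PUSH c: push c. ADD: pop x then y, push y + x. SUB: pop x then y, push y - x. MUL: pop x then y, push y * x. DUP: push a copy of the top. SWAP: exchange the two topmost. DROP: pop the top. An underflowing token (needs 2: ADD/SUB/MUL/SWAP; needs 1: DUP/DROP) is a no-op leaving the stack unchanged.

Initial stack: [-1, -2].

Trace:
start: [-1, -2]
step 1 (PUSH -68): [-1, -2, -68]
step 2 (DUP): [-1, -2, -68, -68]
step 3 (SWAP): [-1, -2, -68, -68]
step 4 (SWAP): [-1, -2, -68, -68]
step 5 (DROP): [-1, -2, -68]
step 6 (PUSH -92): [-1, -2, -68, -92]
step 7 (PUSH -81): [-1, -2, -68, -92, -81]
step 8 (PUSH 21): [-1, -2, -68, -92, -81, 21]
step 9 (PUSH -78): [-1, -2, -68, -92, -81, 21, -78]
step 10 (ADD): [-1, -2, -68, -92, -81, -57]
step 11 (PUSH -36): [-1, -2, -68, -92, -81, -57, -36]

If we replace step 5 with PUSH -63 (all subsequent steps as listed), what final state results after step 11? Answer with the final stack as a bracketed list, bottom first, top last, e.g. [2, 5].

(re-executing from step 5 with the substitution; state before step 5: [-1, -2, -68, -68])
step 5 (PUSH -63): [-1, -2, -68, -68, -63]
step 6 (PUSH -92): [-1, -2, -68, -68, -63, -92]
step 7 (PUSH -81): [-1, -2, -68, -68, -63, -92, -81]
step 8 (PUSH 21): [-1, -2, -68, -68, -63, -92, -81, 21]
step 9 (PUSH -78): [-1, -2, -68, -68, -63, -92, -81, 21, -78]
step 10 (ADD): [-1, -2, -68, -68, -63, -92, -81, -57]
step 11 (PUSH -36): [-1, -2, -68, -68, -63, -92, -81, -57, -36]

[-1, -2, -68, -68, -63, -92, -81, -57, -36]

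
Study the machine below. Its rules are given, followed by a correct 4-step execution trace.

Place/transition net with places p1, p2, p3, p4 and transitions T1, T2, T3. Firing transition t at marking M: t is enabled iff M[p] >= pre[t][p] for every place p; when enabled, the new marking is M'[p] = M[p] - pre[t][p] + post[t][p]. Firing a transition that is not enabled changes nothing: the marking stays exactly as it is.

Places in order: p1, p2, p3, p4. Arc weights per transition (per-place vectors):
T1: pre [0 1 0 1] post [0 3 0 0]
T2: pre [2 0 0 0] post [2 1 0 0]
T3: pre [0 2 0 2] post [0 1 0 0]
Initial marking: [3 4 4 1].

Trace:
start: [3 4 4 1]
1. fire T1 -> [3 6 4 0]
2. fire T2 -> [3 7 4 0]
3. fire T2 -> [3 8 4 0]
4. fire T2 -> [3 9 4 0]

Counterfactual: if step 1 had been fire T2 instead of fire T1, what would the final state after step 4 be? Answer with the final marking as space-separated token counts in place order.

(re-executing from step 1 with the substitution; state before step 1: [3 4 4 1])
1. fire T2 -> [3 5 4 1]
2. fire T2 -> [3 6 4 1]
3. fire T2 -> [3 7 4 1]
4. fire T2 -> [3 8 4 1]

3 8 4 1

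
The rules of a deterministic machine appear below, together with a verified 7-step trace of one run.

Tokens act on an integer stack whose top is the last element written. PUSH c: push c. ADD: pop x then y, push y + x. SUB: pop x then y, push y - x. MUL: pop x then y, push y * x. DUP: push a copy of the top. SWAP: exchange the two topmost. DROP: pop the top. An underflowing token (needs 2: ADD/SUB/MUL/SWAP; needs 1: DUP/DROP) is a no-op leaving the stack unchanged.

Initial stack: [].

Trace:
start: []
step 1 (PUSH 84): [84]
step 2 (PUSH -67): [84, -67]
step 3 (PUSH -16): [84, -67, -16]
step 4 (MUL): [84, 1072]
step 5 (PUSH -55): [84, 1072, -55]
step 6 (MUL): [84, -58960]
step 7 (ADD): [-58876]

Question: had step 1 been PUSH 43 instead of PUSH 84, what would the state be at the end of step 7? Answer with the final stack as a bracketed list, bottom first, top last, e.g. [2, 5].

[-58917]

(re-executing from step 1 with the substitution; state before step 1: [])
step 1 (PUSH 43): [43]
step 2 (PUSH -67): [43, -67]
step 3 (PUSH -16): [43, -67, -16]
step 4 (MUL): [43, 1072]
step 5 (PUSH -55): [43, 1072, -55]
step 6 (MUL): [43, -58960]
step 7 (ADD): [-58917]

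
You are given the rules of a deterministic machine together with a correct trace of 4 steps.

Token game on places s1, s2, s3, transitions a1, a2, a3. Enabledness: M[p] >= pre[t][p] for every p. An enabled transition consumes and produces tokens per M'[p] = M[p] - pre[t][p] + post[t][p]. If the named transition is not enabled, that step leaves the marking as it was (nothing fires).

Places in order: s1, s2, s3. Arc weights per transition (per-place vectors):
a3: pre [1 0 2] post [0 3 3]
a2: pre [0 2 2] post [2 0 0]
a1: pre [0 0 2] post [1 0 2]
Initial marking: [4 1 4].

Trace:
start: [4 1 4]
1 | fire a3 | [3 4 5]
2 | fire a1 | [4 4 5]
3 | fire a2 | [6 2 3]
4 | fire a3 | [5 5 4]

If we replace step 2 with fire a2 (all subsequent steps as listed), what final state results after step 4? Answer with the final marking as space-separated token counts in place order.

(re-executing from step 2 with the substitution; state before step 2: [3 4 5])
2 | fire a2 | [5 2 3]
3 | fire a2 | [7 0 1]
4 | fire a3 | [7 0 1]

7 0 1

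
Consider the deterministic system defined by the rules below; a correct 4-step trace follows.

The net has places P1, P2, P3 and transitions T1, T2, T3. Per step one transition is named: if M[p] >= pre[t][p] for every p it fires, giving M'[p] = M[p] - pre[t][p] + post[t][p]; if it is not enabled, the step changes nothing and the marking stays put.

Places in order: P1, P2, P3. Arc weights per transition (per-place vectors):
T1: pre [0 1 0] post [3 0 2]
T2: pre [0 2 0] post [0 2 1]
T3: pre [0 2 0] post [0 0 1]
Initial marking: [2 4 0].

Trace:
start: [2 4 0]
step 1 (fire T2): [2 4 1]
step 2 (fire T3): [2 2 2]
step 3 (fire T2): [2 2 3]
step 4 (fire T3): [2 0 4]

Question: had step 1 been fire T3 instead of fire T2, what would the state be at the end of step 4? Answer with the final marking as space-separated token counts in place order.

(re-executing from step 1 with the substitution; state before step 1: [2 4 0])
step 1 (fire T3): [2 2 1]
step 2 (fire T3): [2 0 2]
step 3 (fire T2): [2 0 2]
step 4 (fire T3): [2 0 2]

2 0 2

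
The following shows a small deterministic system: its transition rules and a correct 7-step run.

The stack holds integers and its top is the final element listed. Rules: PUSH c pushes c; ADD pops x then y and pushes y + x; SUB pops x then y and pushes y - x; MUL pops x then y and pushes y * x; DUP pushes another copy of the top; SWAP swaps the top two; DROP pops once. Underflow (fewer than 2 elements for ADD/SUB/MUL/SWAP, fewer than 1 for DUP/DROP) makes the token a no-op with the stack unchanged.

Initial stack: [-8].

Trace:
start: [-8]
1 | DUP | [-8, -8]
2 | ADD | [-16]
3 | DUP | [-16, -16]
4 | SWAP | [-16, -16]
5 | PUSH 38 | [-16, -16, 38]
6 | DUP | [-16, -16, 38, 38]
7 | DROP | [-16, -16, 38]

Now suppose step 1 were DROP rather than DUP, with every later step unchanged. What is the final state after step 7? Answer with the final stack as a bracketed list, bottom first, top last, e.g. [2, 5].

[38]

(re-executing from step 1 with the substitution; state before step 1: [-8])
1 | DROP | []
2 | ADD | []
3 | DUP | []
4 | SWAP | []
5 | PUSH 38 | [38]
6 | DUP | [38, 38]
7 | DROP | [38]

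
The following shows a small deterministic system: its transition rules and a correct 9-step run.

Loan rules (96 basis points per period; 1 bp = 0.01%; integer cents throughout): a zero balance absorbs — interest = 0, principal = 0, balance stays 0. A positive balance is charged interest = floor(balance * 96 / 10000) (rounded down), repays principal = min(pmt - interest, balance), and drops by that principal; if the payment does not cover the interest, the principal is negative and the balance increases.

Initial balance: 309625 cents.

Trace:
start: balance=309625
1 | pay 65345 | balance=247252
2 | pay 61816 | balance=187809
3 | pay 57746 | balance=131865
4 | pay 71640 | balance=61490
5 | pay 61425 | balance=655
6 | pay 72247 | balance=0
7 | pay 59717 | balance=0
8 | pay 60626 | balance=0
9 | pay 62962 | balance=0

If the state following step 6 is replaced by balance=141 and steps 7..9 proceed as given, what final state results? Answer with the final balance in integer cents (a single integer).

0

state after step 6 := balance=141
7 | pay 59717 | balance=0
8 | pay 60626 | balance=0
9 | pay 62962 | balance=0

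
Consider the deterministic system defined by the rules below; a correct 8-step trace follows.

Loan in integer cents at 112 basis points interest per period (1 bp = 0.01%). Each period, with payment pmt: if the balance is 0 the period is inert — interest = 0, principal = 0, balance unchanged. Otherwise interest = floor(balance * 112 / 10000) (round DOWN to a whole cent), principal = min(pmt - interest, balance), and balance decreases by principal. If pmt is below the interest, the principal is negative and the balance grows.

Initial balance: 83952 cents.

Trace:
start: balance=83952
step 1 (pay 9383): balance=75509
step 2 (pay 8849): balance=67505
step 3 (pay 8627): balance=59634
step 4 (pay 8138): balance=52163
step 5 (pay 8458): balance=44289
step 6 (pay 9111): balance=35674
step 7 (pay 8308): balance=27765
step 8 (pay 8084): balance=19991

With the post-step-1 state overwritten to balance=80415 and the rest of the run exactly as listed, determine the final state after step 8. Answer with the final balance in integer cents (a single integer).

25295

state after step 1 := balance=80415
step 2 (pay 8849): balance=72466
step 3 (pay 8627): balance=64650
step 4 (pay 8138): balance=57236
step 5 (pay 8458): balance=49419
step 6 (pay 9111): balance=40861
step 7 (pay 8308): balance=33010
step 8 (pay 8084): balance=25295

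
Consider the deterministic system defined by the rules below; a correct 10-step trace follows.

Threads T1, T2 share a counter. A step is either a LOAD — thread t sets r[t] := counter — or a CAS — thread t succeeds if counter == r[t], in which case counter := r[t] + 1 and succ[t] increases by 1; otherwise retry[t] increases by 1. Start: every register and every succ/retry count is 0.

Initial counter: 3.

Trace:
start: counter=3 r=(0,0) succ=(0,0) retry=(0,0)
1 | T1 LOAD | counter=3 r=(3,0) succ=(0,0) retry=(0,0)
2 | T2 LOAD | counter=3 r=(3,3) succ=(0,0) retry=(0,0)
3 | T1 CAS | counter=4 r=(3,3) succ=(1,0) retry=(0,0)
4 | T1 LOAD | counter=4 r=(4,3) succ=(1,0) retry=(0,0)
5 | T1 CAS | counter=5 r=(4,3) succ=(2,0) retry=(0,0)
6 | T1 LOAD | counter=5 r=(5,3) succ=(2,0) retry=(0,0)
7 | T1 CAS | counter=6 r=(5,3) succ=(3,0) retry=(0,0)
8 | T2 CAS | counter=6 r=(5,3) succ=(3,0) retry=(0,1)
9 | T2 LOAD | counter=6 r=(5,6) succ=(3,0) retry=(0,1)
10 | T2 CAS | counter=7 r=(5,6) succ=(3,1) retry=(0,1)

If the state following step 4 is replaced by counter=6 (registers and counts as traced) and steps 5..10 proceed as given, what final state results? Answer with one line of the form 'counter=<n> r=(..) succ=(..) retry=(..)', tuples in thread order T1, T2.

counter=8 r=(6,7) succ=(2,1) retry=(1,1)

state after step 4 := counter=6 r=(4,3) succ=(1,0) retry=(0,0)
5 | T1 CAS | counter=6 r=(4,3) succ=(1,0) retry=(1,0)
6 | T1 LOAD | counter=6 r=(6,3) succ=(1,0) retry=(1,0)
7 | T1 CAS | counter=7 r=(6,3) succ=(2,0) retry=(1,0)
8 | T2 CAS | counter=7 r=(6,3) succ=(2,0) retry=(1,1)
9 | T2 LOAD | counter=7 r=(6,7) succ=(2,0) retry=(1,1)
10 | T2 CAS | counter=8 r=(6,7) succ=(2,1) retry=(1,1)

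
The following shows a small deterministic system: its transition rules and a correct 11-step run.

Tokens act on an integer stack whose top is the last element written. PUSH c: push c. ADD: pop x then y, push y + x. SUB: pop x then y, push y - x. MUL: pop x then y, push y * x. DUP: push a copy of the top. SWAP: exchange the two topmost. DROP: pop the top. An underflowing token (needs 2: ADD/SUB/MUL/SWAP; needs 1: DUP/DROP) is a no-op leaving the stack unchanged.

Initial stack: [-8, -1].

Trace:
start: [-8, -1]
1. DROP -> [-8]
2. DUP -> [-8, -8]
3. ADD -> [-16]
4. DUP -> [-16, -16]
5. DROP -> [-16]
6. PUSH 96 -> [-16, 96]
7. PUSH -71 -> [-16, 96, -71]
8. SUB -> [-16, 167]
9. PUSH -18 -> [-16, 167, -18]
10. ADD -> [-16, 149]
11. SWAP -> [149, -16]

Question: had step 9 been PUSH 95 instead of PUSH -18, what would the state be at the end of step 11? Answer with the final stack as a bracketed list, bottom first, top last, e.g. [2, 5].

[262, -16]

(re-executing from step 9 with the substitution; state before step 9: [-16, 167])
9. PUSH 95 -> [-16, 167, 95]
10. ADD -> [-16, 262]
11. SWAP -> [262, -16]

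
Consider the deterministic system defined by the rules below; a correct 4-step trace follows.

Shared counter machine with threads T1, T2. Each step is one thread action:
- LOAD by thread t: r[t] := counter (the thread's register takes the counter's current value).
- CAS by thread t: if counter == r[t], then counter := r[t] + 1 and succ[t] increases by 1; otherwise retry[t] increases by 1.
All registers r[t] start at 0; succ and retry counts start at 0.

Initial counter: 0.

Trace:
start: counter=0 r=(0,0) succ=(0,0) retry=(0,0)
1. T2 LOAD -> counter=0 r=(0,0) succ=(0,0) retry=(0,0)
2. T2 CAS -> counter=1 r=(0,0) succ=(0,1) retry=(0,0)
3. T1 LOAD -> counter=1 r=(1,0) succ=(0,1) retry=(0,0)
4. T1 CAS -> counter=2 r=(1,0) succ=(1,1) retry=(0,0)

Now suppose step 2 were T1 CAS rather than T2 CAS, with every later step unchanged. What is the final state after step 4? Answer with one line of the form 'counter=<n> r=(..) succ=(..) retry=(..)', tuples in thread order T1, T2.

counter=2 r=(1,0) succ=(2,0) retry=(0,0)

(re-executing from step 2 with the substitution; state before step 2: counter=0 r=(0,0) succ=(0,0) retry=(0,0))
2. T1 CAS -> counter=1 r=(0,0) succ=(1,0) retry=(0,0)
3. T1 LOAD -> counter=1 r=(1,0) succ=(1,0) retry=(0,0)
4. T1 CAS -> counter=2 r=(1,0) succ=(2,0) retry=(0,0)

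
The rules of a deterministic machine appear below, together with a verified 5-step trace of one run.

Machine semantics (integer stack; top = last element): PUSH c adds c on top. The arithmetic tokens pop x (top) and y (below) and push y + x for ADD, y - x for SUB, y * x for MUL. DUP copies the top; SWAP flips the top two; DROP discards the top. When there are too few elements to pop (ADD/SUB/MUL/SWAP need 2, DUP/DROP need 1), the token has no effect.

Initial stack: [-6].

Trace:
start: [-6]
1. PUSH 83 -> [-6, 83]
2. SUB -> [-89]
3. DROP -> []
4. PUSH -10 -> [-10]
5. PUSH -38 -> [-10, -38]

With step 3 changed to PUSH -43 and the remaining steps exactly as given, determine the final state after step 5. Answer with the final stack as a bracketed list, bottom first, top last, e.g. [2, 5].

(re-executing from step 3 with the substitution; state before step 3: [-89])
3. PUSH -43 -> [-89, -43]
4. PUSH -10 -> [-89, -43, -10]
5. PUSH -38 -> [-89, -43, -10, -38]

[-89, -43, -10, -38]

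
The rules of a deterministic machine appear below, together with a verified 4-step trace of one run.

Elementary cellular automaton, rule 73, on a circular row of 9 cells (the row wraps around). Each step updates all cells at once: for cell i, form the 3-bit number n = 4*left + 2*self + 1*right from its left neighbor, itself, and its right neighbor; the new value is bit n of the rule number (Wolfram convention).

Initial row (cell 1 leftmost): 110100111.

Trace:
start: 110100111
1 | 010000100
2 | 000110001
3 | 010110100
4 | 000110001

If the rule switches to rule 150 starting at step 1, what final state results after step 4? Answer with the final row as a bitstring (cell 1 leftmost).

100100000

(re-executing steps 1..4 under rule 150; state before step 1: 110100111)
1 | 100111011
2 | 011010001
3 | 000011011
4 | 100100000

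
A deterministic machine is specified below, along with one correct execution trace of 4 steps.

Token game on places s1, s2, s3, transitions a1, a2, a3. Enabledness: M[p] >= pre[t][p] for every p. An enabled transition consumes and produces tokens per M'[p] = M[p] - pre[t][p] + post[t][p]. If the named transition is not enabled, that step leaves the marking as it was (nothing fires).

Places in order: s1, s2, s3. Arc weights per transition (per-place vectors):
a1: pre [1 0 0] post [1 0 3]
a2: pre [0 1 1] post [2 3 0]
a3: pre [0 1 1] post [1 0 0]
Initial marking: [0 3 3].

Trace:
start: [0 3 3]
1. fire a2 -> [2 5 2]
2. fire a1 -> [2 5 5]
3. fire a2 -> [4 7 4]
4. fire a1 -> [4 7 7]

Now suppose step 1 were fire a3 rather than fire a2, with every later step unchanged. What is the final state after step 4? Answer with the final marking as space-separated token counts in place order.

(re-executing from step 1 with the substitution; state before step 1: [0 3 3])
1. fire a3 -> [1 2 2]
2. fire a1 -> [1 2 5]
3. fire a2 -> [3 4 4]
4. fire a1 -> [3 4 7]

3 4 7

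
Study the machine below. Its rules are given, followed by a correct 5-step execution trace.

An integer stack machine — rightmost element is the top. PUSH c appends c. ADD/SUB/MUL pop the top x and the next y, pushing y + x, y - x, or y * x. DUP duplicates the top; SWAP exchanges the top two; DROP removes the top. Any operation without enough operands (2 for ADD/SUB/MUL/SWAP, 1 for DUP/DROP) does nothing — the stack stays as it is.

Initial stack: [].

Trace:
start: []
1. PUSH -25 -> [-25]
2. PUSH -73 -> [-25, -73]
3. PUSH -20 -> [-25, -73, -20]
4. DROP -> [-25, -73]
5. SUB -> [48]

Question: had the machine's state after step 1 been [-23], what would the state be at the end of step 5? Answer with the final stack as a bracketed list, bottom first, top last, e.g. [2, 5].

[50]

state after step 1 := [-23]
2. PUSH -73 -> [-23, -73]
3. PUSH -20 -> [-23, -73, -20]
4. DROP -> [-23, -73]
5. SUB -> [50]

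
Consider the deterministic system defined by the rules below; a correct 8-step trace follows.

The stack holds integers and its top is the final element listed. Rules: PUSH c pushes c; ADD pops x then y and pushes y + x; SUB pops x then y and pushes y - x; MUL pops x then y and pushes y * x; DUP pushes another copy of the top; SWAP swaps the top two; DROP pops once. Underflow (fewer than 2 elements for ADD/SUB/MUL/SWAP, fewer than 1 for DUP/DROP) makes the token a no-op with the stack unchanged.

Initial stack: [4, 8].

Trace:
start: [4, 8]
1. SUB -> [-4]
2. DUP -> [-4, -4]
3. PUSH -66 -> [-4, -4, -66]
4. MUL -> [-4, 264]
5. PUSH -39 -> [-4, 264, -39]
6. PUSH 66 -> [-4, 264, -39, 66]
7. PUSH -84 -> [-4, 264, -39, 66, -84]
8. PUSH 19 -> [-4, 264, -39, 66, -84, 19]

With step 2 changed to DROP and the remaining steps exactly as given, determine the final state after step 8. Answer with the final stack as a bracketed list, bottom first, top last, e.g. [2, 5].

[-66, -39, 66, -84, 19]

(re-executing from step 2 with the substitution; state before step 2: [-4])
2. DROP -> []
3. PUSH -66 -> [-66]
4. MUL -> [-66]
5. PUSH -39 -> [-66, -39]
6. PUSH 66 -> [-66, -39, 66]
7. PUSH -84 -> [-66, -39, 66, -84]
8. PUSH 19 -> [-66, -39, 66, -84, 19]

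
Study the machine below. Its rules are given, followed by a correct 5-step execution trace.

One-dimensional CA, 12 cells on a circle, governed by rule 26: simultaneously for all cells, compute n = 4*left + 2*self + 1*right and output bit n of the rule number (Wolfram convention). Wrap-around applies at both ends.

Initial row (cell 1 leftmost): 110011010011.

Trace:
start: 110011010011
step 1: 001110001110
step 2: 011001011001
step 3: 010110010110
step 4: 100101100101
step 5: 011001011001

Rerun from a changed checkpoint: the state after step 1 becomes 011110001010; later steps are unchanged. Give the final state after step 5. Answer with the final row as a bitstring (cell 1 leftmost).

101010001100

state after step 1 := 011110001010
step 2: 110001010001
step 3: 001010001011
step 4: 110001010010
step 5: 101010001100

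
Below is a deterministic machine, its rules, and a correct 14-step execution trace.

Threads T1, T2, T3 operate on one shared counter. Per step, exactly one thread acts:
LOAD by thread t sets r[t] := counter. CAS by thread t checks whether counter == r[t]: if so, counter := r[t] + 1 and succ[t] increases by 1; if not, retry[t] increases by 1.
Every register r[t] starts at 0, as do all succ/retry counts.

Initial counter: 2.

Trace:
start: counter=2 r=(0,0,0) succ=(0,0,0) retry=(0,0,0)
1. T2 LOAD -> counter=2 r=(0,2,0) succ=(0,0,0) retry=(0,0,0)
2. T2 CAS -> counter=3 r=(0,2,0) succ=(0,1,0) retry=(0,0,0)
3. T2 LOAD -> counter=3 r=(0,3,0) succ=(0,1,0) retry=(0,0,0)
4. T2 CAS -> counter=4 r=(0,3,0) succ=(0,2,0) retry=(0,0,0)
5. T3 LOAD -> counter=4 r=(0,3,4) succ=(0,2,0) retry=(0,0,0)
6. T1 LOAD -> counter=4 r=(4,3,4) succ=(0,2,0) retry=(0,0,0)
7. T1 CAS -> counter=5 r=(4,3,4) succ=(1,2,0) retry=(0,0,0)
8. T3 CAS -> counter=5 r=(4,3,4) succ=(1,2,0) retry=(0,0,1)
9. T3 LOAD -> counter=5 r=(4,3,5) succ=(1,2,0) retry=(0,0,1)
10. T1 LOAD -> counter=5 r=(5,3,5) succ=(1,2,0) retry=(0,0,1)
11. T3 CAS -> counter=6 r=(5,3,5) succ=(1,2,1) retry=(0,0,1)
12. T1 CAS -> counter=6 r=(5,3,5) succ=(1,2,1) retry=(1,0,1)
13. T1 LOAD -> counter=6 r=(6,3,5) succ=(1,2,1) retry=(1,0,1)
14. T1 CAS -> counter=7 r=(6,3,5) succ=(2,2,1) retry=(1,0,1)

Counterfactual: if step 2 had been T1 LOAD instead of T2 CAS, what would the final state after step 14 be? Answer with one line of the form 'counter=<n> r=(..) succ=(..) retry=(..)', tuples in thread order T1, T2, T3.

(re-executing from step 2 with the substitution; state before step 2: counter=2 r=(0,2,0) succ=(0,0,0) retry=(0,0,0))
2. T1 LOAD -> counter=2 r=(2,2,0) succ=(0,0,0) retry=(0,0,0)
3. T2 LOAD -> counter=2 r=(2,2,0) succ=(0,0,0) retry=(0,0,0)
4. T2 CAS -> counter=3 r=(2,2,0) succ=(0,1,0) retry=(0,0,0)
5. T3 LOAD -> counter=3 r=(2,2,3) succ=(0,1,0) retry=(0,0,0)
6. T1 LOAD -> counter=3 r=(3,2,3) succ=(0,1,0) retry=(0,0,0)
7. T1 CAS -> counter=4 r=(3,2,3) succ=(1,1,0) retry=(0,0,0)
8. T3 CAS -> counter=4 r=(3,2,3) succ=(1,1,0) retry=(0,0,1)
9. T3 LOAD -> counter=4 r=(3,2,4) succ=(1,1,0) retry=(0,0,1)
10. T1 LOAD -> counter=4 r=(4,2,4) succ=(1,1,0) retry=(0,0,1)
11. T3 CAS -> counter=5 r=(4,2,4) succ=(1,1,1) retry=(0,0,1)
12. T1 CAS -> counter=5 r=(4,2,4) succ=(1,1,1) retry=(1,0,1)
13. T1 LOAD -> counter=5 r=(5,2,4) succ=(1,1,1) retry=(1,0,1)
14. T1 CAS -> counter=6 r=(5,2,4) succ=(2,1,1) retry=(1,0,1)

counter=6 r=(5,2,4) succ=(2,1,1) retry=(1,0,1)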